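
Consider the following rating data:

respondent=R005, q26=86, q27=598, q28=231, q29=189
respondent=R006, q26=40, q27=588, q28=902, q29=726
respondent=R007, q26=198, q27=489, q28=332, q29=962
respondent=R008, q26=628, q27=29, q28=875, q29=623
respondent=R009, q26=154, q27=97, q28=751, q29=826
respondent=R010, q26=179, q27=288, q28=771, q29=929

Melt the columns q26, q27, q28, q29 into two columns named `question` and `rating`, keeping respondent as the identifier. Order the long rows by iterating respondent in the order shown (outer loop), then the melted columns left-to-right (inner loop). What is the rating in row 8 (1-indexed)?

726

24 rows total (6 × 4). Row 8: index ⌊(8-1)/4⌋ = 1 into respondent → R006; (8-1) mod 4 = 3 into the melted columns → q29.
So row 8 is (R006, q29, 726); rating = 726.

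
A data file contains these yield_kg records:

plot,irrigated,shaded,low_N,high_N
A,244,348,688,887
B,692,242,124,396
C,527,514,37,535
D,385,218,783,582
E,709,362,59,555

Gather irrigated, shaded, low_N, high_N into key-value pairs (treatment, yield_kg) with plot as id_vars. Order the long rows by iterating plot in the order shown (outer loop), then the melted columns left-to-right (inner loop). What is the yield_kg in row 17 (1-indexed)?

709

20 rows total (5 × 4). Row 17: index ⌊(17-1)/4⌋ = 4 into plot → E; (17-1) mod 4 = 0 into the melted columns → irrigated.
So row 17 is (E, irrigated, 709); yield_kg = 709.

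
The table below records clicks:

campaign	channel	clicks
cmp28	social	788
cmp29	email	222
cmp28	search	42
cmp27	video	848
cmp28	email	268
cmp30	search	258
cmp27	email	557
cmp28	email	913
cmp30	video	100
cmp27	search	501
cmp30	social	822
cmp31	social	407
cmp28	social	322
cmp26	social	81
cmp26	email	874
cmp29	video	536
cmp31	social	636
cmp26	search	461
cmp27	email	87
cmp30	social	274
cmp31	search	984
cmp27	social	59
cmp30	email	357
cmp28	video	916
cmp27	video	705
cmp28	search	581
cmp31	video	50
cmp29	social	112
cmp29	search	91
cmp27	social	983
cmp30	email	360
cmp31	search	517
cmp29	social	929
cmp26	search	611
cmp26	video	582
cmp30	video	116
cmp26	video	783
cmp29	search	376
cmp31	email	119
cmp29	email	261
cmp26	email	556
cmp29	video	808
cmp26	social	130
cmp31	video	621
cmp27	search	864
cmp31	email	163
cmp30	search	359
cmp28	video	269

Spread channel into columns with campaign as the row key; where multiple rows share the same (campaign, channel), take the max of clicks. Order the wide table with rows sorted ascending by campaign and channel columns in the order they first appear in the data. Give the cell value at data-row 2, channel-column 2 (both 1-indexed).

With rows sorted ascending by campaign, row 2 is campaign=cmp27. channel columns in first-appearance order: social, email, search, video; column 2 is email.
Long rows with campaign=cmp27, channel=email: max(557, 87) = 557.

557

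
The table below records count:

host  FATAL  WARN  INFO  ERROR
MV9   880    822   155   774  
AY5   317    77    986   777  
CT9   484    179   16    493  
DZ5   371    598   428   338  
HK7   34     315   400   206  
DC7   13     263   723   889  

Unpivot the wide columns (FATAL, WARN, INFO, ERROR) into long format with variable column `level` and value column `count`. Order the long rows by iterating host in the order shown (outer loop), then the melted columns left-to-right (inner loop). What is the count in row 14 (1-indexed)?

598

24 rows total (6 × 4). Row 14: index ⌊(14-1)/4⌋ = 3 into host → DZ5; (14-1) mod 4 = 1 into the melted columns → WARN.
So row 14 is (DZ5, WARN, 598); count = 598.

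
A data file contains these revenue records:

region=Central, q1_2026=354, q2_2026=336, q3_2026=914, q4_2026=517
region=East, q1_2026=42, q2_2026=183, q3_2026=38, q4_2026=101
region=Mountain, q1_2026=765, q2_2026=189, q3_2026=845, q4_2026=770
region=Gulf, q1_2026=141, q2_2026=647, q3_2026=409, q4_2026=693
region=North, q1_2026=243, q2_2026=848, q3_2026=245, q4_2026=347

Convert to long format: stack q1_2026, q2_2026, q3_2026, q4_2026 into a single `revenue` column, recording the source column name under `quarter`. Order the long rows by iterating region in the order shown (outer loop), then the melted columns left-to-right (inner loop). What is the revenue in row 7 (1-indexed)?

20 rows total (5 × 4). Row 7: index ⌊(7-1)/4⌋ = 1 into region → East; (7-1) mod 4 = 2 into the melted columns → q3_2026.
So row 7 is (East, q3_2026, 38); revenue = 38.

38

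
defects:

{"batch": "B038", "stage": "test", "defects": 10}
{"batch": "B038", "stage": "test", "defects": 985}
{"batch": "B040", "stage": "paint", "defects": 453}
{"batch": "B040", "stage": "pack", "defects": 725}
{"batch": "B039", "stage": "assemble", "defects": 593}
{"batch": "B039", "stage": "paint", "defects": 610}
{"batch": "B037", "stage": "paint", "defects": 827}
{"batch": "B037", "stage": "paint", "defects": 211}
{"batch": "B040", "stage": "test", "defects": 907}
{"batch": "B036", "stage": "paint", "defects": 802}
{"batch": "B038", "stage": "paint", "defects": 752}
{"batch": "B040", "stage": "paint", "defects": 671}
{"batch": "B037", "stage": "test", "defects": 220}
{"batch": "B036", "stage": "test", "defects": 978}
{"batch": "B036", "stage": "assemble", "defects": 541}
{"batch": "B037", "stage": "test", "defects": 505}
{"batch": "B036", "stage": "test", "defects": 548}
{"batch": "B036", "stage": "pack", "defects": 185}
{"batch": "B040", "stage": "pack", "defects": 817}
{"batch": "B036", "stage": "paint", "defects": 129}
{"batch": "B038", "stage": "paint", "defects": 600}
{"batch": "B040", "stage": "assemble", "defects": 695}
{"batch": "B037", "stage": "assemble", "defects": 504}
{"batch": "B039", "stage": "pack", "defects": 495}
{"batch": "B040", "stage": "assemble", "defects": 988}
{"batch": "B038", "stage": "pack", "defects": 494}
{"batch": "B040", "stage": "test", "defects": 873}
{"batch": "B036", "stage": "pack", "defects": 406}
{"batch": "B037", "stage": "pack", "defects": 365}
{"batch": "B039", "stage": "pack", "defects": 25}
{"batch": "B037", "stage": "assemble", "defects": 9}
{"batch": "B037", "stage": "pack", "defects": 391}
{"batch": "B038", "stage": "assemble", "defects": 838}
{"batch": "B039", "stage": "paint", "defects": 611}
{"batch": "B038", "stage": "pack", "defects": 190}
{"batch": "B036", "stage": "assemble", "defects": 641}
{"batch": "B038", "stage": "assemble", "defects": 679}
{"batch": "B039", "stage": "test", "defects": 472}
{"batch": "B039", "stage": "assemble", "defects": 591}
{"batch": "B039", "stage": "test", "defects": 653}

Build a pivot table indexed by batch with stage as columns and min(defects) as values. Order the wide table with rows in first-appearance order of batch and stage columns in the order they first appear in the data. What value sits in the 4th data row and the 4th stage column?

With rows in first-appearance order of batch, row 4 is batch=B037. stage columns in first-appearance order: test, paint, pack, assemble; column 4 is assemble.
Long rows with batch=B037, stage=assemble: min(504, 9) = 9.

9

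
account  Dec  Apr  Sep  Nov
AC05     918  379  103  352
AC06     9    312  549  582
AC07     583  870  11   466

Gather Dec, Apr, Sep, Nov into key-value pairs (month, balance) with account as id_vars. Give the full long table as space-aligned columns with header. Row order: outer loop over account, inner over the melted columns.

Each (account, column) pair becomes one row: 3 × 4 = 12 rows.
For example, (AC05, Dec) → balance=918.

account  month  balance
AC05     Dec    918    
AC05     Apr    379    
AC05     Sep    103    
AC05     Nov    352    
AC06     Dec    9      
AC06     Apr    312    
AC06     Sep    549    
AC06     Nov    582    
AC07     Dec    583    
AC07     Apr    870    
AC07     Sep    11     
AC07     Nov    466    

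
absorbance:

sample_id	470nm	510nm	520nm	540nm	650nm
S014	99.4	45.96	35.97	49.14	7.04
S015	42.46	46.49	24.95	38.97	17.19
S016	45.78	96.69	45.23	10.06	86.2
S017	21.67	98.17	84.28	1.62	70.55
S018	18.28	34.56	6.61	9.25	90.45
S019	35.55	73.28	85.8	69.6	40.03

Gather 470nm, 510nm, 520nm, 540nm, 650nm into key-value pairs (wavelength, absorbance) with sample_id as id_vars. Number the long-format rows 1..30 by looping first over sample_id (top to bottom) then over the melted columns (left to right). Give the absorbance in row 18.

30 rows total (6 × 5). Row 18: index ⌊(18-1)/5⌋ = 3 into sample_id → S017; (18-1) mod 5 = 2 into the melted columns → 520nm.
So row 18 is (S017, 520nm, 84.28); absorbance = 84.28.

84.28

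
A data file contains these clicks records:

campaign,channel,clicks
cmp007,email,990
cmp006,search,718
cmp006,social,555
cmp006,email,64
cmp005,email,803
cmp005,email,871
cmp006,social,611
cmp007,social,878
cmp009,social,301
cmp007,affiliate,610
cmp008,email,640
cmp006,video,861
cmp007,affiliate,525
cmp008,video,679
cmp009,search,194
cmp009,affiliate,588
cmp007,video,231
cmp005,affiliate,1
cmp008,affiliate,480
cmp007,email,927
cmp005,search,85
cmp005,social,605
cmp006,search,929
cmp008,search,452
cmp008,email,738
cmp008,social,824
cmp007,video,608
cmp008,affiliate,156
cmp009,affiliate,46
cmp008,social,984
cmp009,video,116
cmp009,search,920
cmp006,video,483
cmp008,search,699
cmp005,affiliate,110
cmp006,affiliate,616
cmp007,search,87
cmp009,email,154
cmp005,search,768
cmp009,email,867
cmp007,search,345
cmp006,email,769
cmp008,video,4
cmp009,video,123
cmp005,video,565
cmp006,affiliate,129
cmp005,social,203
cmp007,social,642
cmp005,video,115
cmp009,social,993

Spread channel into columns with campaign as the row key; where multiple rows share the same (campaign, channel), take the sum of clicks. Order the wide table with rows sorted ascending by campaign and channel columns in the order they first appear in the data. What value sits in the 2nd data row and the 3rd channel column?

1166

With rows sorted ascending by campaign, row 2 is campaign=cmp006. channel columns in first-appearance order: email, search, social, affiliate, video; column 3 is social.
Long rows with campaign=cmp006, channel=social: 555 + 611 = 1166.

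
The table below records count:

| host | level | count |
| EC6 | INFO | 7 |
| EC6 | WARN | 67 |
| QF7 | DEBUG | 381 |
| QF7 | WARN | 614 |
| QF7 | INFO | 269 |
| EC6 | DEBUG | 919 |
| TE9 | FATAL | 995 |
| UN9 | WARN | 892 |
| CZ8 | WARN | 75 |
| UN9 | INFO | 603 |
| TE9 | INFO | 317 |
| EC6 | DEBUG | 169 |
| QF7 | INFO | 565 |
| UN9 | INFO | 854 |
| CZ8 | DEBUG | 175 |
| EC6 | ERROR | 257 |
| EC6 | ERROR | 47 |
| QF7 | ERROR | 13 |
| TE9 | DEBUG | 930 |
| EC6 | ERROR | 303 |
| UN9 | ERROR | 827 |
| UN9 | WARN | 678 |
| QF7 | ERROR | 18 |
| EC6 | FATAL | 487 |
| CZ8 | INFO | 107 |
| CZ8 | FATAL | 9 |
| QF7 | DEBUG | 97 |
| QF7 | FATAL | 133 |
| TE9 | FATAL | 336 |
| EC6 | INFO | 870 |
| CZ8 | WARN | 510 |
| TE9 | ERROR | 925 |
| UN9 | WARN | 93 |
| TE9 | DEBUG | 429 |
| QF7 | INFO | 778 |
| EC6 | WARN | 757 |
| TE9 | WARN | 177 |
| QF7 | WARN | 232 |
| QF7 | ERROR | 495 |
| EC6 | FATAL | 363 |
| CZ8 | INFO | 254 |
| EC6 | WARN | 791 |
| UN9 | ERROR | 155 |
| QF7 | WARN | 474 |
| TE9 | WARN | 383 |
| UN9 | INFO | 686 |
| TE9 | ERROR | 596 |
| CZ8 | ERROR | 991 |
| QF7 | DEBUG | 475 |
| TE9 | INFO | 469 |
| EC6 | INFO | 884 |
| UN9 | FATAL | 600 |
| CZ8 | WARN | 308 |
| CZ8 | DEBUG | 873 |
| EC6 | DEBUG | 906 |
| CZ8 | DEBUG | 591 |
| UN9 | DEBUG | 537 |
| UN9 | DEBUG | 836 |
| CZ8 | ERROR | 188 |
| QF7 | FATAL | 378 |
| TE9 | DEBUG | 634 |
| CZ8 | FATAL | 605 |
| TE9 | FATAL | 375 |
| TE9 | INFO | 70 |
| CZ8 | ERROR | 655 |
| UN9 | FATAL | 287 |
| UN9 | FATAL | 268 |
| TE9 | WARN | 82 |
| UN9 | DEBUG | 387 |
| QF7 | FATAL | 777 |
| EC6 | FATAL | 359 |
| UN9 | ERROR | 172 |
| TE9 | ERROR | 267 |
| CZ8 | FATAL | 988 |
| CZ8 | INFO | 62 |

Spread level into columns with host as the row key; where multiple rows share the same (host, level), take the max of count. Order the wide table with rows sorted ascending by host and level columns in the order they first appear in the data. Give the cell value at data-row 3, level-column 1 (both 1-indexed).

778

With rows sorted ascending by host, row 3 is host=QF7. level columns in first-appearance order: INFO, WARN, DEBUG, FATAL, ERROR; column 1 is INFO.
Long rows with host=QF7, level=INFO: max(269, 565, 778) = 778.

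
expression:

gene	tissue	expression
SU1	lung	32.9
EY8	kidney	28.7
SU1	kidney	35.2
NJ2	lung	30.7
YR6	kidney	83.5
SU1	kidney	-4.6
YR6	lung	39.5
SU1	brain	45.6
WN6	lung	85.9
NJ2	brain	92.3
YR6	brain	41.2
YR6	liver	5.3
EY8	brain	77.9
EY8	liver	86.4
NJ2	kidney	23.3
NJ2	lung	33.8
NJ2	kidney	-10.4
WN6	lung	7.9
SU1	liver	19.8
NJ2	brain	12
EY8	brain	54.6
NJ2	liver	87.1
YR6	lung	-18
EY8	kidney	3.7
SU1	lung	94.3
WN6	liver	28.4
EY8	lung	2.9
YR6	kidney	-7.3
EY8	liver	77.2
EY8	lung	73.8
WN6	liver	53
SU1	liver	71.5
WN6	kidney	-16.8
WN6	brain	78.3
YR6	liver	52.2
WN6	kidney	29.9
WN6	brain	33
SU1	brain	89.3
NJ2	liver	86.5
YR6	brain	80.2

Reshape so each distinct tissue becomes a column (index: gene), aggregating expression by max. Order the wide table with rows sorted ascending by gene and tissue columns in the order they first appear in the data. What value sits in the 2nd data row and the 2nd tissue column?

With rows sorted ascending by gene, row 2 is gene=NJ2. tissue columns in first-appearance order: lung, kidney, brain, liver; column 2 is kidney.
Long rows with gene=NJ2, tissue=kidney: max(23.3, -10.4) = 23.3.

23.3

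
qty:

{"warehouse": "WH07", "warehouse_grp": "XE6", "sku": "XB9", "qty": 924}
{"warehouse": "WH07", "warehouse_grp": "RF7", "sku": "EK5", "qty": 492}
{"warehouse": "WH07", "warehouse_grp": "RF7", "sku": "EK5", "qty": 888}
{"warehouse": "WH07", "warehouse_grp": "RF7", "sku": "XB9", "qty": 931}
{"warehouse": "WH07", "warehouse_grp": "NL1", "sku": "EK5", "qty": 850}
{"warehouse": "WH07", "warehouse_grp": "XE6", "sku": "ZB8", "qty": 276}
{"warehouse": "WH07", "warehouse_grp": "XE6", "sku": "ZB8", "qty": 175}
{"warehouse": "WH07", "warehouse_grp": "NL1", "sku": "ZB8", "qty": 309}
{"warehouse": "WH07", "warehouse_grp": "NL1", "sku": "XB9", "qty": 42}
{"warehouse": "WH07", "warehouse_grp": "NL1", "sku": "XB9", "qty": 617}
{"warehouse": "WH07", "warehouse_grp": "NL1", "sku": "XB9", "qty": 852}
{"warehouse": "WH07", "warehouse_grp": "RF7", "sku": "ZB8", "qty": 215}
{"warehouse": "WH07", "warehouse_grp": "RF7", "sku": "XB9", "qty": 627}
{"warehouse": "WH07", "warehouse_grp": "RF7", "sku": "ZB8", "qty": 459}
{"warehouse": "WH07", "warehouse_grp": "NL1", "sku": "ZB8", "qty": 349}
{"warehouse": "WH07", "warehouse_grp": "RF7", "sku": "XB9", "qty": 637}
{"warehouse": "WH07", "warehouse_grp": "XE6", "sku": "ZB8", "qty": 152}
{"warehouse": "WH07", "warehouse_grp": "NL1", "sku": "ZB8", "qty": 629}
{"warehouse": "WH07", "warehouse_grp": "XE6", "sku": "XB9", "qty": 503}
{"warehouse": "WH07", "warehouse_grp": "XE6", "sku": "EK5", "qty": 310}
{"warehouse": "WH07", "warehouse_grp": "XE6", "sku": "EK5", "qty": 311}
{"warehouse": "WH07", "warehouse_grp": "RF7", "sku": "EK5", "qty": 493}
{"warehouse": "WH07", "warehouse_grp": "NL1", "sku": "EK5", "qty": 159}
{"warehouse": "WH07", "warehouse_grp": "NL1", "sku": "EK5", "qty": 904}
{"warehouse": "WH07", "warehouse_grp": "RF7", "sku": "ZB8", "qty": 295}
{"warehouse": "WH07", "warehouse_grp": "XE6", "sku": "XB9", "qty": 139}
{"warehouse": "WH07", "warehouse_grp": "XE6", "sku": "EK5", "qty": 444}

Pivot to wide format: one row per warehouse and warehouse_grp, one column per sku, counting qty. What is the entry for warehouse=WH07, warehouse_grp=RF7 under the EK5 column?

3

Rows with warehouse=WH07, warehouse_grp=RF7 and sku=EK5: qty values are 492, 888, 493.
3 rows match — count = 3.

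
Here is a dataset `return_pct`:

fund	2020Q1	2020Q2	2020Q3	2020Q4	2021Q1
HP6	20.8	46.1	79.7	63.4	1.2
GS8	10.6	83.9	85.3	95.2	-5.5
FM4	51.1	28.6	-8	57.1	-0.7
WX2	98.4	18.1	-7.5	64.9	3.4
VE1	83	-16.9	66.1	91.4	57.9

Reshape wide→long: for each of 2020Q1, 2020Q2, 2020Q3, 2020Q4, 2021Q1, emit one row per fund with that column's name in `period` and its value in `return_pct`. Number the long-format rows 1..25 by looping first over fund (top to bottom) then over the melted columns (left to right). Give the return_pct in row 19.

64.9

25 rows total (5 × 5). Row 19: index ⌊(19-1)/5⌋ = 3 into fund → WX2; (19-1) mod 5 = 3 into the melted columns → 2020Q4.
So row 19 is (WX2, 2020Q4, 64.9); return_pct = 64.9.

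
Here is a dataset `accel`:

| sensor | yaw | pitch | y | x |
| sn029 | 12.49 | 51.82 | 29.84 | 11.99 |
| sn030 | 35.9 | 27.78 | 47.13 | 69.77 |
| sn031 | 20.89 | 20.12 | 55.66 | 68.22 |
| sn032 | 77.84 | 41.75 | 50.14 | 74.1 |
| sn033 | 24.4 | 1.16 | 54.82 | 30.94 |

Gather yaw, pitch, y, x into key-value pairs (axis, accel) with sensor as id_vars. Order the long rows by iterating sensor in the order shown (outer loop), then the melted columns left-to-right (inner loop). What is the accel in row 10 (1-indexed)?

20.12

20 rows total (5 × 4). Row 10: index ⌊(10-1)/4⌋ = 2 into sensor → sn031; (10-1) mod 4 = 1 into the melted columns → pitch.
So row 10 is (sn031, pitch, 20.12); accel = 20.12.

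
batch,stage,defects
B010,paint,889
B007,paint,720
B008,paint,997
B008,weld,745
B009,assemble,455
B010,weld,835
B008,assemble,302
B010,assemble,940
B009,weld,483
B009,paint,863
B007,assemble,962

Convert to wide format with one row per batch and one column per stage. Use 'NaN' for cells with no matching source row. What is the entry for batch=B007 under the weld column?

NaN

No long-format row has batch=B007 and stage=weld, so the cell is NaN.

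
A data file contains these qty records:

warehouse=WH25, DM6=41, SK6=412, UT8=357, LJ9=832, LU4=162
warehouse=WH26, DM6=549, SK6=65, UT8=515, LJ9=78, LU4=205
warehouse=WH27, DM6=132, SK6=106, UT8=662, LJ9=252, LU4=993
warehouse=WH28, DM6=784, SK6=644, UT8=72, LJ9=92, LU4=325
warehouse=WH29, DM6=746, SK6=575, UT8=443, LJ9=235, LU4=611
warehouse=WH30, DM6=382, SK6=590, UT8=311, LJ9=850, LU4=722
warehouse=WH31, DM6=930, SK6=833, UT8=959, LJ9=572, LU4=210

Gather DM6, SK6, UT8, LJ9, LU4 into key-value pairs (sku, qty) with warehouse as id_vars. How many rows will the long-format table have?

35

7 warehouse values × 5 melted columns = 35 rows.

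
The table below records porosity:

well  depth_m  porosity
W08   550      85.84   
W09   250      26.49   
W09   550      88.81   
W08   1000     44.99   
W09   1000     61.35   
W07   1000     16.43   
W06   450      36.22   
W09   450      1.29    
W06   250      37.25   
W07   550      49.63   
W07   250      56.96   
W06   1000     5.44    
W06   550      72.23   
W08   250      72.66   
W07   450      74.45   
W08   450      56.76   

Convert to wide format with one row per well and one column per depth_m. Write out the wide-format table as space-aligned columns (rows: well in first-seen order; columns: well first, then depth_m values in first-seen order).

well  550    250    1000   450  
W08   85.84  72.66  44.99  56.76
W09   88.81  26.49  61.35  1.29 
W07   49.63  56.96  16.43  74.45
W06   72.23  37.25  5.44   36.22

Columns: well plus the 4 distinct depth_m values (550, 250, 1000, 450).
For example, row W08 column 550 takes porosity=85.84 from the long row (W08, 550).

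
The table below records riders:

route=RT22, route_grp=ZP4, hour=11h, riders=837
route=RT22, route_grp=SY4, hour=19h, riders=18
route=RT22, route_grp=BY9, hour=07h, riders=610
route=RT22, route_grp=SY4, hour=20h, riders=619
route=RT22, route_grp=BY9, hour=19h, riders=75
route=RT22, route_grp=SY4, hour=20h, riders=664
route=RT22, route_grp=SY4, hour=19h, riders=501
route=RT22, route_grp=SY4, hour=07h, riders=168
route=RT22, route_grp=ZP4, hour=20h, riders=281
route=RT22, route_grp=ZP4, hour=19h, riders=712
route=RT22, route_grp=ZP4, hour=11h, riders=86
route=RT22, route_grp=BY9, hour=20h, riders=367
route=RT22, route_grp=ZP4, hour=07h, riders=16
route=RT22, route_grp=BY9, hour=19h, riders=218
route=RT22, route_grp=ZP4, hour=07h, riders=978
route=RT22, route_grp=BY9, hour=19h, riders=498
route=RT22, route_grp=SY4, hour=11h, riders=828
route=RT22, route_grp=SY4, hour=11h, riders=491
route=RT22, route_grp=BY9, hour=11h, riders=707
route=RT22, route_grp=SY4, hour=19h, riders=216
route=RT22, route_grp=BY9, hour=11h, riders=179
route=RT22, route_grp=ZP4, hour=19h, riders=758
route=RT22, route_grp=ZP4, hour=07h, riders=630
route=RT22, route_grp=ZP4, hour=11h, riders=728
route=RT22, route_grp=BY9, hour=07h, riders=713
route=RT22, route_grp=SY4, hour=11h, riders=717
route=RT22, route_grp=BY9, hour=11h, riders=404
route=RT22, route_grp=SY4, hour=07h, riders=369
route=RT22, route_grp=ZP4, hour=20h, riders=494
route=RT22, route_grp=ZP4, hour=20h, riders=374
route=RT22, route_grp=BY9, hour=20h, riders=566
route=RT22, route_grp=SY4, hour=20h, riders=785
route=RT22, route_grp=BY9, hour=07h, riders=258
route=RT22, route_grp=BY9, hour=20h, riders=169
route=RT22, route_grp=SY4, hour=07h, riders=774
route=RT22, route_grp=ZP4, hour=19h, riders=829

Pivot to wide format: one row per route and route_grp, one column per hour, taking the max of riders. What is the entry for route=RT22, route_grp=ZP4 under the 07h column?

978

Rows with route=RT22, route_grp=ZP4 and hour=07h: riders values are 16, 978, 630.
max(16, 978, 630) = 978.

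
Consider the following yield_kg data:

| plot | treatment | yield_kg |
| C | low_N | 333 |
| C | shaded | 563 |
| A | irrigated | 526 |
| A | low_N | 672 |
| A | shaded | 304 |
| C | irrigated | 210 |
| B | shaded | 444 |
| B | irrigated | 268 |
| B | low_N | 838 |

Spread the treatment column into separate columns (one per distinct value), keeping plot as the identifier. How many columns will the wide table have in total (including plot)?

1 column for plot plus 3 distinct treatment values → 4 columns.

4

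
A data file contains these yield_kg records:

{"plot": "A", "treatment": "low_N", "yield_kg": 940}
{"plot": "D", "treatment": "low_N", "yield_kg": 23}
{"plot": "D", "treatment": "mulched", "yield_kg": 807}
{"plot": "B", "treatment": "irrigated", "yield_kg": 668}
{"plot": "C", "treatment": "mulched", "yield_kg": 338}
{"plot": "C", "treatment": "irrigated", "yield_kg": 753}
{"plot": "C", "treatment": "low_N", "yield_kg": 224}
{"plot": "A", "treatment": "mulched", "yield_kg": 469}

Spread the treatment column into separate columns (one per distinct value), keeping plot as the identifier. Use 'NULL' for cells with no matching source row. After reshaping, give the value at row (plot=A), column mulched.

The long row with plot=A, treatment=mulched has yield_kg=469.

469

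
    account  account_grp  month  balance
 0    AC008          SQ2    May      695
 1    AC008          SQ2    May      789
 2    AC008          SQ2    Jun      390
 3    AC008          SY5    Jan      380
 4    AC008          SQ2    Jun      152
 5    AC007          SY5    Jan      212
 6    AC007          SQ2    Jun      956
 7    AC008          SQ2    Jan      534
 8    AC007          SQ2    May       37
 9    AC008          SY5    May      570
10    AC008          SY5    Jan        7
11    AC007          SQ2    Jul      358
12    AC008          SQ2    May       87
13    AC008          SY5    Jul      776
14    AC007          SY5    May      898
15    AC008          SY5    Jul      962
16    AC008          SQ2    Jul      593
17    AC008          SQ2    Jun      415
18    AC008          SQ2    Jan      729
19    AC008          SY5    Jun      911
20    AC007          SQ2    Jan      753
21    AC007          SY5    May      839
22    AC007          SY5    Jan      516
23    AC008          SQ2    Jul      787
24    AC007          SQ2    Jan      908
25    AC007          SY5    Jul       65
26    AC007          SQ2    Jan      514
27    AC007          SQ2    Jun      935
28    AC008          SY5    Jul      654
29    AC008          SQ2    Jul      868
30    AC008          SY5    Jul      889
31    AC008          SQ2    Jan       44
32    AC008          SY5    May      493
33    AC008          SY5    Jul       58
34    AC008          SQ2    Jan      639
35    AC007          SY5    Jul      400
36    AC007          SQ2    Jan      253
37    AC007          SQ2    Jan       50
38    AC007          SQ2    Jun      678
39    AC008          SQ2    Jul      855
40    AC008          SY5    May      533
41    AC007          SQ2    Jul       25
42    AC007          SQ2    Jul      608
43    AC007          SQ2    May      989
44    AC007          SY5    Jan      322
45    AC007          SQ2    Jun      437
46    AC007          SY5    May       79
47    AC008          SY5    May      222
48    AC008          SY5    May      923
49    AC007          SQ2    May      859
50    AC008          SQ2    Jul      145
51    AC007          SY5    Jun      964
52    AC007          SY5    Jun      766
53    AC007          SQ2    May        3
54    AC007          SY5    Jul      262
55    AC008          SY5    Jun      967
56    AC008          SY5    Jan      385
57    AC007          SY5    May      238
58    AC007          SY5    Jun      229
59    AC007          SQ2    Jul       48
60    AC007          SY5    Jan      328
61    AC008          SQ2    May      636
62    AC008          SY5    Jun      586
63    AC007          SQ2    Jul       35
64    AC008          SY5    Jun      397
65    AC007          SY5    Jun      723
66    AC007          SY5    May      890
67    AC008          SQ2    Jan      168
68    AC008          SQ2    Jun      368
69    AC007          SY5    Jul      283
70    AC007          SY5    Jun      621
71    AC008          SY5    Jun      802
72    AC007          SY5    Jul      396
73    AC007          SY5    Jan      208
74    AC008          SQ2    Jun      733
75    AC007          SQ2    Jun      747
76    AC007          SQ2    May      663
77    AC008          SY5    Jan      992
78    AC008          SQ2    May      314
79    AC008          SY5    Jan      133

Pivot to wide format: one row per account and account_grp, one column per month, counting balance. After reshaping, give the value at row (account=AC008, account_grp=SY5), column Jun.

5

Rows with account=AC008, account_grp=SY5 and month=Jun: balance values are 911, 967, 586, 397, 802.
5 rows match — count = 5.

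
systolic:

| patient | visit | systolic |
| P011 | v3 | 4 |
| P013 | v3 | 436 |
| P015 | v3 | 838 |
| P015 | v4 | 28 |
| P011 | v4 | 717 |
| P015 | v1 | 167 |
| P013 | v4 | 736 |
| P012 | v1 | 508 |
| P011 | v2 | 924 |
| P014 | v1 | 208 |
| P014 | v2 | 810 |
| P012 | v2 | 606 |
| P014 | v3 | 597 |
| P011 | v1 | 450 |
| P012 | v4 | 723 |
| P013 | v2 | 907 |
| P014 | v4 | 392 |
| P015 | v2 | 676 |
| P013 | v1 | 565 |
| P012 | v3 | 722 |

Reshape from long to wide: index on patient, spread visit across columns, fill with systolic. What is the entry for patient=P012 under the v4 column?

723

Wide layout: rows indexed by patient, columns are the 4 distinct visit values (v3, v4, v1, v2).
Cell (patient=P012, visit=v4) draws from the long row where patient=P012 and visit=v4, which has systolic=723.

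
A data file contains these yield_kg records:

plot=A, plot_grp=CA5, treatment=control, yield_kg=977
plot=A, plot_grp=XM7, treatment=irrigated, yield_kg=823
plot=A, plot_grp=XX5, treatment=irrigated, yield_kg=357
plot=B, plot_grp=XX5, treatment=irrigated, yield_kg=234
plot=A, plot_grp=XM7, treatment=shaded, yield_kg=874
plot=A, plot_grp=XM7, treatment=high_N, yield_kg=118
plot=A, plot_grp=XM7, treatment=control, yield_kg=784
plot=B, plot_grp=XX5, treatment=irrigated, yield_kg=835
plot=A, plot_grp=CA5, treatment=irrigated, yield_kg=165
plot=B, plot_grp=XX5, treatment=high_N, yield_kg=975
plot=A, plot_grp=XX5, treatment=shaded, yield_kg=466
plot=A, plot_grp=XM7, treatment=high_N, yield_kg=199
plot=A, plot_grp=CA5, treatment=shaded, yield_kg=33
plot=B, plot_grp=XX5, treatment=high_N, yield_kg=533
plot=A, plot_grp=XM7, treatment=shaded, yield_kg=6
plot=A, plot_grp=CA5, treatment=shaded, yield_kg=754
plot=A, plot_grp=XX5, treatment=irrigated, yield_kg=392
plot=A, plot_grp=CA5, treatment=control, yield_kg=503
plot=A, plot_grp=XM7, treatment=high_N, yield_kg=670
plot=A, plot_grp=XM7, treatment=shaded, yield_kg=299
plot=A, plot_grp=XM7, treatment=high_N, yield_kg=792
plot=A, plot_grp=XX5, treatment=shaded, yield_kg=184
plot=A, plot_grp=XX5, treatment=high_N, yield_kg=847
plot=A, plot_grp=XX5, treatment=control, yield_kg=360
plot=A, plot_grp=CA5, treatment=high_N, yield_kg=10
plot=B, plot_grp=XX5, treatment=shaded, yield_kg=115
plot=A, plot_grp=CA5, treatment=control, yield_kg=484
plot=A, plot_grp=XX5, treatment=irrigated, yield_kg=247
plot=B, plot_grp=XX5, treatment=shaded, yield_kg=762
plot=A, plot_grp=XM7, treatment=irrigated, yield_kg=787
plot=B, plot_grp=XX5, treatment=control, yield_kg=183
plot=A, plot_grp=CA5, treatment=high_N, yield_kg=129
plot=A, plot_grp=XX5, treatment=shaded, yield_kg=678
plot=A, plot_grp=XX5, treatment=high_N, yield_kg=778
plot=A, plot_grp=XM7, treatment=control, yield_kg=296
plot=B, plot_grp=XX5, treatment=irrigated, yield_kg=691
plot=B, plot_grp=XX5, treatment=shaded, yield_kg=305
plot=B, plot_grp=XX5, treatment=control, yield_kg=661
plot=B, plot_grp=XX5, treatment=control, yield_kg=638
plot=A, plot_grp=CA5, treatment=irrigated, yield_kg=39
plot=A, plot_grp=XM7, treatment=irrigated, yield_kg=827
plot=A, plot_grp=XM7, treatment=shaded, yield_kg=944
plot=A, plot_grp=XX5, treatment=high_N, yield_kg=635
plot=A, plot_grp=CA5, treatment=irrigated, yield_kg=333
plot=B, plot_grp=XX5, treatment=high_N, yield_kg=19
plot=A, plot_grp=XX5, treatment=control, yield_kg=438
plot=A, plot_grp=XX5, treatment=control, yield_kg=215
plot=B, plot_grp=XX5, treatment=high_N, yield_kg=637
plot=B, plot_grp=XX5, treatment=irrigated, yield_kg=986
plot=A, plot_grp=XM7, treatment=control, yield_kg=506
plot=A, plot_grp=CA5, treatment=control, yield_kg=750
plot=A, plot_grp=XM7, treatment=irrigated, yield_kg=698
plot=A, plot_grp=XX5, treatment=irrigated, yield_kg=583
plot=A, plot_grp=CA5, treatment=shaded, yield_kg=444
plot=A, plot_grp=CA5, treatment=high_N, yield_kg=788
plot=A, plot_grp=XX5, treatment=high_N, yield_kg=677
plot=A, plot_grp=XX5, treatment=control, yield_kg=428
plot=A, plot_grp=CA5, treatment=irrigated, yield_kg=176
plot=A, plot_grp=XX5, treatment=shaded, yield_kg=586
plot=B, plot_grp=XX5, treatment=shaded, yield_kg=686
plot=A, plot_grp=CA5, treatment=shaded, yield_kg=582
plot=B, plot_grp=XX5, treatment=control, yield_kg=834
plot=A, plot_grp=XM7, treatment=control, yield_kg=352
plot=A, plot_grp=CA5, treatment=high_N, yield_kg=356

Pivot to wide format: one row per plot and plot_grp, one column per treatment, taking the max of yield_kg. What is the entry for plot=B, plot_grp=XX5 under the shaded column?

762

Rows with plot=B, plot_grp=XX5 and treatment=shaded: yield_kg values are 115, 762, 305, 686.
max(115, 762, 305, 686) = 762.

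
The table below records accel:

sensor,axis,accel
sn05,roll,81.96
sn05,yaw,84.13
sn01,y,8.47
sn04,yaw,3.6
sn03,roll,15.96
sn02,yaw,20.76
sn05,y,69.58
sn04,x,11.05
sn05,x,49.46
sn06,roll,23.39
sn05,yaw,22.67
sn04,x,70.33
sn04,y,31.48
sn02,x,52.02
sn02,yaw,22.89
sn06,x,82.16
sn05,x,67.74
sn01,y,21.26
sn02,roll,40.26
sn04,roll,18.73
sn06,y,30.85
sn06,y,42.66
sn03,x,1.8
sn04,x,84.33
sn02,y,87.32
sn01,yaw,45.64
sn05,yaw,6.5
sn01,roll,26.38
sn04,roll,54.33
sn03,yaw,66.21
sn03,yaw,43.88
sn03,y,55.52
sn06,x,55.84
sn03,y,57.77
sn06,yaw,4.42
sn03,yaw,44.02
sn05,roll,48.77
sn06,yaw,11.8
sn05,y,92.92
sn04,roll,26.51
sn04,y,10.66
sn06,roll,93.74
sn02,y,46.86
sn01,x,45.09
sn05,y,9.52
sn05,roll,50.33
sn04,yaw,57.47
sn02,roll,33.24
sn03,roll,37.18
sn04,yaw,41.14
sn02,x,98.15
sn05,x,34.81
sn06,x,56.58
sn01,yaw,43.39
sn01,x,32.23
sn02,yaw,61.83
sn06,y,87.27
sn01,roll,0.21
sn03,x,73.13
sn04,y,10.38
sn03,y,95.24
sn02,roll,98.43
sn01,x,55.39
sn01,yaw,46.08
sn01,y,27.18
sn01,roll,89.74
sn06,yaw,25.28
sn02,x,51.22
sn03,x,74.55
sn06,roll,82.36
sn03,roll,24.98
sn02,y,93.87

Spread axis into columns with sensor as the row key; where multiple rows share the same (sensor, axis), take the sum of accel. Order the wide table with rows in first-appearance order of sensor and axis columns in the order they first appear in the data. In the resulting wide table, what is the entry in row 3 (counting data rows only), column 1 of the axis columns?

With rows in first-appearance order of sensor, row 3 is sensor=sn04. axis columns in first-appearance order: roll, yaw, y, x; column 1 is roll.
Long rows with sensor=sn04, axis=roll: 18.73 + 54.33 + 26.51 = 99.57.

99.57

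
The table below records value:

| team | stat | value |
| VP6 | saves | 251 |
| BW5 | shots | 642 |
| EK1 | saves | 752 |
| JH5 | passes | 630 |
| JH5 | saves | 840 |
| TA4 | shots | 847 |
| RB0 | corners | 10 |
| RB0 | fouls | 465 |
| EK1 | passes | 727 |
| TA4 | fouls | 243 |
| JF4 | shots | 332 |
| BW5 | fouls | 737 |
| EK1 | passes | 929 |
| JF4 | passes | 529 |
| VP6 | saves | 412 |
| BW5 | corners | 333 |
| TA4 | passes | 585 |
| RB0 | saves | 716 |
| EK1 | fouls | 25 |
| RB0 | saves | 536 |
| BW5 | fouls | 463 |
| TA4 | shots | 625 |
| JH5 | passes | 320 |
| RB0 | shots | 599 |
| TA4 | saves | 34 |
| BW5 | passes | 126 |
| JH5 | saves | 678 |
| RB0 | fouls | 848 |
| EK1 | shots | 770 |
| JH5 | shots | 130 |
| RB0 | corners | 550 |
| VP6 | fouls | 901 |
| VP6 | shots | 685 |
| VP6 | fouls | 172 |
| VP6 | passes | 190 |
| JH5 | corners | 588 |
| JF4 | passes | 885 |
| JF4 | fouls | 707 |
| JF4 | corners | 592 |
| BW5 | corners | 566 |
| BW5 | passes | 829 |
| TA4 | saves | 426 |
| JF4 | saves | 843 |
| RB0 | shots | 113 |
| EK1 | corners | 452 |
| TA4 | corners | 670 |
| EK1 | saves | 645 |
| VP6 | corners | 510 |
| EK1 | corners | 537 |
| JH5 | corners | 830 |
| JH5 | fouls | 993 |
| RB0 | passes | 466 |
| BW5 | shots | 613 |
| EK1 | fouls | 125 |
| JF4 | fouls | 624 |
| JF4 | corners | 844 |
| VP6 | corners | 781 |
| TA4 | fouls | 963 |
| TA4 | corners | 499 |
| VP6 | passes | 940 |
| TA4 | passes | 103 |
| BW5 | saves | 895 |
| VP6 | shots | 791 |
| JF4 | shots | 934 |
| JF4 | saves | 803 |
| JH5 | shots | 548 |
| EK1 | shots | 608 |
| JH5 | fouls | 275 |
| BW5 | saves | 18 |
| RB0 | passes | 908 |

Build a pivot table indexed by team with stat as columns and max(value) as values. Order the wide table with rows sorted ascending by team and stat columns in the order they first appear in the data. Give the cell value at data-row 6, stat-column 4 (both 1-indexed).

670

With rows sorted ascending by team, row 6 is team=TA4. stat columns in first-appearance order: saves, shots, passes, corners, fouls; column 4 is corners.
Long rows with team=TA4, stat=corners: max(670, 499) = 670.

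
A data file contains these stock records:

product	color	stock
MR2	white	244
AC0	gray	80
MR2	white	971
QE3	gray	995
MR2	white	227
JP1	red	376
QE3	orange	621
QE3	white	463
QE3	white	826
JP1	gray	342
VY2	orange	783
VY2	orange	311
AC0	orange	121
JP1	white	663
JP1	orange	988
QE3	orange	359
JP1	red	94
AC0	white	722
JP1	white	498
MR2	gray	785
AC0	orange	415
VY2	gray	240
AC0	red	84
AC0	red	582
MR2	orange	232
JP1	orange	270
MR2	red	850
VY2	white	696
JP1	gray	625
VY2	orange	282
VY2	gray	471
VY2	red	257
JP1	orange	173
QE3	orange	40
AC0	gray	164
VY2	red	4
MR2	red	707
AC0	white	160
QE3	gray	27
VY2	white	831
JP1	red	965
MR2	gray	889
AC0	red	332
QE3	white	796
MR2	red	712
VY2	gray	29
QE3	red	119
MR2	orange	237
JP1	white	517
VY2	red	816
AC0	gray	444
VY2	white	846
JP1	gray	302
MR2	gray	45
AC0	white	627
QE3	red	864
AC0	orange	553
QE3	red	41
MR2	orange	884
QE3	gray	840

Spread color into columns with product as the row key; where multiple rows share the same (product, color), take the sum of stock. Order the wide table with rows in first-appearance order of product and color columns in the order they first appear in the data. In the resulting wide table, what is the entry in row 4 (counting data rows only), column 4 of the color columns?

1431

With rows in first-appearance order of product, row 4 is product=JP1. color columns in first-appearance order: white, gray, red, orange; column 4 is orange.
Long rows with product=JP1, color=orange: 988 + 270 + 173 = 1431.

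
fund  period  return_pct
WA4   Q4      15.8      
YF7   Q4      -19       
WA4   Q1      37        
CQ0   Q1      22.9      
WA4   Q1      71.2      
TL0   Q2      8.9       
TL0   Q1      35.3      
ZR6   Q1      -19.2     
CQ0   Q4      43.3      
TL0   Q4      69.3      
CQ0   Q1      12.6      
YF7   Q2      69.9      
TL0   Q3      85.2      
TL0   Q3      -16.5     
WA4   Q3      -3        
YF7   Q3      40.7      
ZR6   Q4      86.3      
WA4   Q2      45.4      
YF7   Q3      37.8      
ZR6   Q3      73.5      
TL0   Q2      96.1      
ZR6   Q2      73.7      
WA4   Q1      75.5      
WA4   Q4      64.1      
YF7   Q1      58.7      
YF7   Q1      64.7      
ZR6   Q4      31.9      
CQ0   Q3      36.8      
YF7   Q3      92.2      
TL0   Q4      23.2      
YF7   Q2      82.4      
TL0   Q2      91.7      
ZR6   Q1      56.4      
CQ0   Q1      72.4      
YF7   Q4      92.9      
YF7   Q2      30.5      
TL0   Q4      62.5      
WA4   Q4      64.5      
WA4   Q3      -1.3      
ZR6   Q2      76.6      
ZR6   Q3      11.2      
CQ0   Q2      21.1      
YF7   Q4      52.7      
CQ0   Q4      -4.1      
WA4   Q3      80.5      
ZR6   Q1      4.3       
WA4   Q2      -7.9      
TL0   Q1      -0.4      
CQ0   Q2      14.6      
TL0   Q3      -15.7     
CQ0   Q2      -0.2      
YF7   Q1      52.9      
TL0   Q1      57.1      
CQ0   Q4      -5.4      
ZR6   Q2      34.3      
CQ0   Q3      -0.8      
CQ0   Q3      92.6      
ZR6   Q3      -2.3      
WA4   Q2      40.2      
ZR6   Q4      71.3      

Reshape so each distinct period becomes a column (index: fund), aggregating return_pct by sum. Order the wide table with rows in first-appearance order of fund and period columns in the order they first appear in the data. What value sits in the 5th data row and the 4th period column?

82.4

With rows in first-appearance order of fund, row 5 is fund=ZR6. period columns in first-appearance order: Q4, Q1, Q2, Q3; column 4 is Q3.
Long rows with fund=ZR6, period=Q3: 73.5 + 11.2 + -2.3 = 82.4.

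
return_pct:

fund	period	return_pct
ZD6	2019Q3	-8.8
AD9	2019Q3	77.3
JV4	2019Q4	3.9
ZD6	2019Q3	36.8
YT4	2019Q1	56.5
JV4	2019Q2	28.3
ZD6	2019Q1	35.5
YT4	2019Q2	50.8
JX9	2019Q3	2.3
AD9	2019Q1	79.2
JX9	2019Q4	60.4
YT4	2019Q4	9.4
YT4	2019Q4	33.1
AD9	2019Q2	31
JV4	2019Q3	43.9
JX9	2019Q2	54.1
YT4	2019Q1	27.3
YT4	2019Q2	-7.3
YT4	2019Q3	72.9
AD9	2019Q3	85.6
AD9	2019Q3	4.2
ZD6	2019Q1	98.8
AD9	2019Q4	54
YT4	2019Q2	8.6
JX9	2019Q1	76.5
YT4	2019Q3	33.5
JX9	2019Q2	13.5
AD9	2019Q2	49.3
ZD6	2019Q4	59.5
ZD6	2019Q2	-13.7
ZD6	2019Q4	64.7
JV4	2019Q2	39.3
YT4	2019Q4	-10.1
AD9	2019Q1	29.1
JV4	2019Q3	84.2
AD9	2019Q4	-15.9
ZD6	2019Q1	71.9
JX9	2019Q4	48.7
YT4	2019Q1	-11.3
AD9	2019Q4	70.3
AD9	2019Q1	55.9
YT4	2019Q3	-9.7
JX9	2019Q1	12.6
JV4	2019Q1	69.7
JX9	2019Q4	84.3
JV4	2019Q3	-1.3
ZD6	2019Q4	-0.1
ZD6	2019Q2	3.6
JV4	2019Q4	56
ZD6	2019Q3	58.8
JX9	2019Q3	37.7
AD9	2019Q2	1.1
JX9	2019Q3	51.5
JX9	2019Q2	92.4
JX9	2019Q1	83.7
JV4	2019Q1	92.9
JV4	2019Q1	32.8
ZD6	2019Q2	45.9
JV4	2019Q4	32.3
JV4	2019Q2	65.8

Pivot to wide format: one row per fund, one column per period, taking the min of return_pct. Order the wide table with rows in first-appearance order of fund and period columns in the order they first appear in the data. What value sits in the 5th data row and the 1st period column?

With rows in first-appearance order of fund, row 5 is fund=JX9. period columns in first-appearance order: 2019Q3, 2019Q4, 2019Q1, 2019Q2; column 1 is 2019Q3.
Long rows with fund=JX9, period=2019Q3: min(2.3, 37.7, 51.5) = 2.3.

2.3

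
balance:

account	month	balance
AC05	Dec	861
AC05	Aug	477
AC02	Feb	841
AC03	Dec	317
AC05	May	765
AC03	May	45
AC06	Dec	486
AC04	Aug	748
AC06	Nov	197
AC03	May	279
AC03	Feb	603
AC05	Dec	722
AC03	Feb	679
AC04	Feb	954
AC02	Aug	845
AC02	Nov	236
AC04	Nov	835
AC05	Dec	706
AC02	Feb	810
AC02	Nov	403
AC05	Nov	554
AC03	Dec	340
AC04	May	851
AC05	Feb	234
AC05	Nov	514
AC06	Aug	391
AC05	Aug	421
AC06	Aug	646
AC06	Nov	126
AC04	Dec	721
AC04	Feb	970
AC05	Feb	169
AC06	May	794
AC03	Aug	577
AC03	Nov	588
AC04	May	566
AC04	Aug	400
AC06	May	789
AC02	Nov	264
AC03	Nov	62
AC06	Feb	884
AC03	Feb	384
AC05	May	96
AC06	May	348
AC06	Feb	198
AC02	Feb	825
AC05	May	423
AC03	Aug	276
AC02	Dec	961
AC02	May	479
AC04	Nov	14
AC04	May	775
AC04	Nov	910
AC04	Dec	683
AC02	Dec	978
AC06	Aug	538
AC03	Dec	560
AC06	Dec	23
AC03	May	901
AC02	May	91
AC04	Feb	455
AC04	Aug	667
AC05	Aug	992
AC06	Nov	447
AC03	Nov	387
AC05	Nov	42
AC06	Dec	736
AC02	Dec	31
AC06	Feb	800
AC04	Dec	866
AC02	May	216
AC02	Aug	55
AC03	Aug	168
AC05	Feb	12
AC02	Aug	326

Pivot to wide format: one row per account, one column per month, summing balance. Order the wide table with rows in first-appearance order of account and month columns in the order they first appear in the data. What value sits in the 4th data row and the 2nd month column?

1575

With rows in first-appearance order of account, row 4 is account=AC06. month columns in first-appearance order: Dec, Aug, Feb, May, Nov; column 2 is Aug.
Long rows with account=AC06, month=Aug: 391 + 646 + 538 = 1575.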